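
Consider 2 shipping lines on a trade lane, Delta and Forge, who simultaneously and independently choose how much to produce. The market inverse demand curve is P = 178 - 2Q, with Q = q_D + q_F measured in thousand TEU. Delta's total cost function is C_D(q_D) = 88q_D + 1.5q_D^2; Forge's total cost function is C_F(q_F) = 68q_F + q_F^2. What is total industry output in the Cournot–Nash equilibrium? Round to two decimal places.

Delta's profit: π_D = (178 - 2Q)q_D - (88q_D + (3/2)q_D²). Setting ∂π_D/∂q_D = 0: 90 - 7q_D - 2(q_F) = 0.
Forge's first-order condition: 110 - 6q_F - 2(q_D) = 0.
Rearranging gives the reaction functions q_D = (90 - 2q_F)/7 and q_F = (110 - 2q_D)/6.
Solving the pair: q_D = 160/19, q_F = 295/19.
Total output Q = 160/19 + 295/19 = 455/19.

23.95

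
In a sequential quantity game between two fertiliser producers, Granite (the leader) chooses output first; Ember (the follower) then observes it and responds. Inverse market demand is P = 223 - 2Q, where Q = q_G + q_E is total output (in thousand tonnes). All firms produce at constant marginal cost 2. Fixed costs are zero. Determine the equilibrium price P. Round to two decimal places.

The follower Ember best-responds to any q_G: π_E = (223 - 2Q)q_E - 2q_E.
Setting the follower's marginal profit to zero, 221 - 2q_G - 4q_E = 0, i.e. q_E = (221 - 2q_G)/4.
Granite substitutes q_E(q_G) into its own profit: π_G = q_G(223 - 2q_G - (221 - 2q_G)/2) - 2q_G = (225/2 - q_G)q_G - 2q_G.
Leader FOC: 221/2 - 2q_G = 0, so q_G = 221/4.
Then q_E = (221 - 2·(221/4))/4 = 221/8.
Total output Q = 663/8, so price P = 223 - 2·(663/8) = 229/4.

57.25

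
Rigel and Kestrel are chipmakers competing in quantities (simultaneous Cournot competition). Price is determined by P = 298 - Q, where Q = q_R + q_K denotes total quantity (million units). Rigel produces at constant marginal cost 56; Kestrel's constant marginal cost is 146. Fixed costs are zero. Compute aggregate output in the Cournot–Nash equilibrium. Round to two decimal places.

Rigel's profit: π_R = (298 - Q)q_R - (56q_R). Setting ∂π_R/∂q_R = 0: 242 - 2q_R - (q_K) = 0.
Kestrel's profit: π_K = (298 - Q)q_K - (146q_K). Setting ∂π_K/∂q_K = 0: 152 - 2q_K - (q_R) = 0.
So q_R = (242 - q_K)/2 and q_K = (152 - q_R)/2.
Solving the pair: q_R = 332/3, q_K = 62/3.
Total output Q = 332/3 + 62/3 = 394/3.

131.33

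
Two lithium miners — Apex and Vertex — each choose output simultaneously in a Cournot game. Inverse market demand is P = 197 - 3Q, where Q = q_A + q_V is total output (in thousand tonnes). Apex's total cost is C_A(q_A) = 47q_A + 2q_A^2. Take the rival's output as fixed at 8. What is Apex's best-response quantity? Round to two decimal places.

12.60

With the rival's output fixed at 8, Apex's profit is π_A = (197 - 3·8 - 3q_A)q_A - (47q_A + 2q_A²) = (173 - 3q_A)q_A - (47q_A + 2q_A²).
∂π_A/∂q_A = 126 - 10q_A = 0, so q_A = 63/5.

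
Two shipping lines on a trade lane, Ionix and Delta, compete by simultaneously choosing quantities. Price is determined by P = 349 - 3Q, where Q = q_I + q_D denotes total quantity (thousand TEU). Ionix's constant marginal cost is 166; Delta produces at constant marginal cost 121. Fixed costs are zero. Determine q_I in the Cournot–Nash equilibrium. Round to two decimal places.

15.33

Ionix's profit: π_I = (349 - 3Q)q_I - (166q_I). Setting ∂π_I/∂q_I = 0: 183 - 6q_I - 3(q_D) = 0.
Delta's first-order condition: 228 - 6q_D - 3(q_I) = 0.
Rearranging gives the reaction functions q_I = (183 - 3q_D)/6 and q_D = (228 - 3q_I)/6.
Solving the pair: q_I = 46/3, q_D = 91/3.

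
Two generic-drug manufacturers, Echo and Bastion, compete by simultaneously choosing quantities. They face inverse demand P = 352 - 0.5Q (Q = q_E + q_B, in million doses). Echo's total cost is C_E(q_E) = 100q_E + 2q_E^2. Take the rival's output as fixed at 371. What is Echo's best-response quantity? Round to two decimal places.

With the rival's output fixed at 371, Echo's profit is π_E = (352 - (1/2)·371 - (1/2)q_E)q_E - (100q_E + 2q_E²) = (333/2 - (1/2)q_E)q_E - (100q_E + 2q_E²).
∂π_E/∂q_E = 133/2 - 5q_E = 0, so q_E = 133/10.

13.30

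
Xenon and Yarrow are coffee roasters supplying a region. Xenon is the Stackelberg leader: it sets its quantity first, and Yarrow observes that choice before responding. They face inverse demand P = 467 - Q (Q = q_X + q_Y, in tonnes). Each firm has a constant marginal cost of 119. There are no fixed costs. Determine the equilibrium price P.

Solve by backward induction. Given q_X, the follower Yarrow maximises π_Y = (467 - q_X - q_Y)q_Y - 119q_Y.
Follower FOC: 348 - q_X - 2q_Y = 0, so q_Y(q_X) = (348 - q_X)/2.
Xenon substitutes q_Y(q_X) into its own profit: π_X = q_X(467 - q_X - (348 - q_X)/2) - 119q_X = (293 - (1/2)q_X)q_X - 119q_X.
Leader FOC: 174 - q_X = 0, so q_X = 174.
Then q_Y = (348 - 174)/2 = 87.
Total output Q = 261, so price P = 467 - 261 = 206.

206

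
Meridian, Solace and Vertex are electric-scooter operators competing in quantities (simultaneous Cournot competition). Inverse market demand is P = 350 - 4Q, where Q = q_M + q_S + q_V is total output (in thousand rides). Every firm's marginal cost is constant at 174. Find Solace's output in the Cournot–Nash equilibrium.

11

Each firm earns π_i = (350 - 4Q)q_i - 174q_i.
First-order condition (treating rivals' output as given): 176 - 8q_i - 4·Σ_{j≠i} q_j = 0.
By symmetry each firm produces the same amount; substituting Σ_{j≠i} q_j = 2q_i yields q_i = 176/16 = 11.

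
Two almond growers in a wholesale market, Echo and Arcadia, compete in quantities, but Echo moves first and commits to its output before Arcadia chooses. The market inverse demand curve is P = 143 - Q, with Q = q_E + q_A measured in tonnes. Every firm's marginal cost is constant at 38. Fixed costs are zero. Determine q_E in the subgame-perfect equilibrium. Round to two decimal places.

52.50

The follower Arcadia best-responds to any q_E: π_A = (143 - Q)q_A - 38q_A.
Follower FOC: 105 - q_E - 2q_A = 0, so q_A(q_E) = (105 - q_E)/2.
The leader anticipates this reaction. Substituting into P = 143 - Q gives P = 181/2 - (1/2)q_E, so π_E = (181/2 - (1/2)q_E)q_E - 38q_E.
Leader FOC: 105/2 - q_E = 0, so q_E = 105/2.
Then q_A = (105 - 105/2)/2 = 105/4.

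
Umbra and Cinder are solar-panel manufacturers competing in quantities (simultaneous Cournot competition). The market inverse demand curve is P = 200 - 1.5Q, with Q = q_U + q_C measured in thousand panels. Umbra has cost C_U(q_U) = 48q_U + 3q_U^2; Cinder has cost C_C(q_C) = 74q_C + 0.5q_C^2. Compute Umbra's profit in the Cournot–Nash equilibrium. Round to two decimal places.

Umbra's profit: π_U = (200 - 1.5Q)q_U - (48q_U + 3q_U²). Setting ∂π_U/∂q_U = 0: 152 - 9q_U - (3/2)(q_C) = 0.
Cinder's first-order condition: 126 - 4q_C - (3/2)(q_U) = 0.
Rearranging gives the reaction functions q_U = (152 - (3/2)q_C)/9 and q_C = (126 - (3/2)q_U)/4.
Solving the pair: q_U = 1676/135, q_C = 1208/45.
Price P = 200 - (3/2)·(1060/27) = 1270/9.
Umbra's profit: (1270/9)·(1676/135) - 48·(1676/135) - 3(1676/135)² = 693.5743.

693.57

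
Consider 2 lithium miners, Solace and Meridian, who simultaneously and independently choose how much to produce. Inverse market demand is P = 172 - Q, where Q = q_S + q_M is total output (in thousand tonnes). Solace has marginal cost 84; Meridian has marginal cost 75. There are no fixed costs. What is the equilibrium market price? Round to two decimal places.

Solace's profit: π_S = (172 - Q)q_S - (84q_S). Setting ∂π_S/∂q_S = 0: 88 - 2q_S - (q_M) = 0.
Meridian's profit: π_M = (172 - Q)q_M - (75q_M). Setting ∂π_M/∂q_M = 0: 97 - 2q_M - (q_S) = 0.
Rearranging gives the reaction functions q_S = (88 - q_M)/2 and q_M = (97 - q_S)/2.
Substituting one into the other gives q_S = 79/3 and q_M = 106/3.
Total output Q = 185/3, so price P = 172 - 185/3 = 331/3.

110.33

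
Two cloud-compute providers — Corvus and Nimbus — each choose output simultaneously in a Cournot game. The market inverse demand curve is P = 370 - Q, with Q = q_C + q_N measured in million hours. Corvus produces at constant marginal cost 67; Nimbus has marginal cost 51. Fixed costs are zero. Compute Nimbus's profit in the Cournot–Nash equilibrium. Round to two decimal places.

Corvus's profit: π_C = (370 - Q)q_C - (67q_C). Setting ∂π_C/∂q_C = 0: 303 - 2q_C - (q_N) = 0.
Nimbus's first-order condition: 319 - 2q_N - (q_C) = 0.
Best responses: q_C = (303 - q_N)/2, q_N = (319 - q_C)/2.
Solving the pair: q_C = 287/3, q_N = 335/3.
Price P = 370 - 622/3 = 488/3.
Nimbus's profit: (488/3 - 51)·(335/3) = 12469.4444.

12469.44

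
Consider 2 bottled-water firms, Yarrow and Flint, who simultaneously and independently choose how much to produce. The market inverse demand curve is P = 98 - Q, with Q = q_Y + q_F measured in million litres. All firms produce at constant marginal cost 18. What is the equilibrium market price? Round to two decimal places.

A representative firm's profit is π_i = q_i(98 - Q) - 18q_i.
Setting ∂π_i/∂q_i = 0 with rivals' quantities fixed: 80 - 2q_i - q_j = 0.
By symmetry each firm produces the same amount; substituting q_j = q_i yields q_i = 80/3.
Total output Q = 160/3, so price P = 98 - 160/3 = 134/3.

44.67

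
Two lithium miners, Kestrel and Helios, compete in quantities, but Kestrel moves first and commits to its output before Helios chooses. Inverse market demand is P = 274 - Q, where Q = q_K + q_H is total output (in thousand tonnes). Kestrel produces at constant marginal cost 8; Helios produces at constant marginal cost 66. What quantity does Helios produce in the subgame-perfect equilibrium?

The follower Helios best-responds to any q_K: π_H = (274 - Q)q_H - 66q_H.
Follower FOC: 208 - q_K - 2q_H = 0, so q_H(q_K) = (208 - q_K)/2.
The leader anticipates this reaction. Substituting into P = 274 - Q gives P = 170 - (1/2)q_K, so π_K = (170 - (1/2)q_K)q_K - 8q_K.
Maximising: ∂π_K/∂q_K = 162 - q_K = 0, giving q_K = 162.
Then q_H = (208 - 162)/2 = 23.

23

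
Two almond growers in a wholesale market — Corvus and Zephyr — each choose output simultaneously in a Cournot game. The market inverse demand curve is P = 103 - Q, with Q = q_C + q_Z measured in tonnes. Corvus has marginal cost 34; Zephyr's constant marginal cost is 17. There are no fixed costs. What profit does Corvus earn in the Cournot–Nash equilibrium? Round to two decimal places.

300.44

Corvus's profit: π_C = (103 - Q)q_C - (34q_C). Setting ∂π_C/∂q_C = 0: 69 - 2q_C - (q_Z) = 0.
Zephyr's profit: π_Z = (103 - Q)q_Z - (17q_Z). Setting ∂π_Z/∂q_Z = 0: 86 - 2q_Z - (q_C) = 0.
Best responses: q_C = (69 - q_Z)/2, q_Z = (86 - q_C)/2.
Substituting one into the other gives q_C = 52/3 and q_Z = 103/3.
Price P = 103 - 155/3 = 154/3.
Corvus's profit: (154/3 - 34)·(52/3) = 300.4444.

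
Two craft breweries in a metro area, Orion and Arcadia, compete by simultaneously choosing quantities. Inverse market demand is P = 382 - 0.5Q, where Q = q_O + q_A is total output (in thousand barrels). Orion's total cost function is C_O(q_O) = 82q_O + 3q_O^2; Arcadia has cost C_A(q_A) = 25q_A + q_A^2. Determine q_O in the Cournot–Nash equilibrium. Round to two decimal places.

34.77

Orion's profit: π_O = (382 - 0.5Q)q_O - (82q_O + 3q_O²). Setting ∂π_O/∂q_O = 0: 300 - 7q_O - (1/2)(q_A) = 0.
Arcadia's profit: π_A = (382 - 0.5Q)q_A - (25q_A + q_A²). Setting ∂π_A/∂q_A = 0: 357 - 3q_A - (1/2)(q_O) = 0.
So q_O = (300 - (1/2)q_A)/7 and q_A = (357 - (1/2)q_O)/3.
Substituting one into the other gives q_O = 34.7711 and q_A = 113.2048.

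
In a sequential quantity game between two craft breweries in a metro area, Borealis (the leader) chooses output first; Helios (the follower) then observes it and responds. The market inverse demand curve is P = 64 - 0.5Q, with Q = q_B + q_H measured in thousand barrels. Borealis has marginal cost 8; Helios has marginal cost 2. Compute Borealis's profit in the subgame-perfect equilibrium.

625

Solve by backward induction. Given q_B, the follower Helios maximises π_H = (64 - (1/2)q_B - (1/2)q_H)q_H - 2q_H.
∂π_H/∂q_H = 62 - (1/2)q_B - q_H = 0 gives the reaction function q_H = (62 - (1/2)q_B).
Borealis substitutes q_H(q_B) into its own profit: π_B = q_B(64 - (1/2)q_B - (62 - (1/2)q_B)/2) - 8q_B = (33 - (1/4)q_B)q_B - 8q_B.
Maximising: ∂π_B/∂q_B = 25 - (1/2)q_B = 0, giving q_B = 50.
Then q_H = (62 - (1/2)·50) = 37.
Price P = 64 - (1/2)·87 = 41/2.
Borealis's profit: (41/2 - 8)·50 = 625.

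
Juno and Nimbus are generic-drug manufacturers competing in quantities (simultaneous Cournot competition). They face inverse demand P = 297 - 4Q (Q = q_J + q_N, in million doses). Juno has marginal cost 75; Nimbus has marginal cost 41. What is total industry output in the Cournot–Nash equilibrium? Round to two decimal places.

Juno's profit: π_J = (297 - 4Q)q_J - (75q_J). Setting ∂π_J/∂q_J = 0: 222 - 8q_J - 4(q_N) = 0.
Nimbus's first-order condition: 256 - 8q_N - 4(q_J) = 0.
So q_J = (222 - 4q_N)/8 and q_N = (256 - 4q_J)/8.
Substituting one into the other gives q_J = 47/3 and q_N = 145/6.
Total output Q = 47/3 + 145/6 = 239/6.

39.83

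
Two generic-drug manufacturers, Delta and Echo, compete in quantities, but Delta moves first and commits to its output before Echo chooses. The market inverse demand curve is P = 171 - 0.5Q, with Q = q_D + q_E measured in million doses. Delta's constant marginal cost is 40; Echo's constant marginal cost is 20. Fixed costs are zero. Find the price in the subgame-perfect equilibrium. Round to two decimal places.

67.75

Solve by backward induction. Given q_D, the follower Echo maximises π_E = (171 - (1/2)q_D - (1/2)q_E)q_E - 20q_E.
Setting the follower's marginal profit to zero, 151 - (1/2)q_D - q_E = 0, i.e. q_E = (151 - (1/2)q_D).
Delta substitutes q_E(q_D) into its own profit: π_D = q_D(171 - (1/2)q_D - (151 - (1/2)q_D)/2) - 40q_D = (191/2 - (1/4)q_D)q_D - 40q_D.
Maximising: ∂π_D/∂q_D = 111/2 - (1/2)q_D = 0, giving q_D = 111.
Then q_E = (151 - (1/2)·111) = 191/2.
Total output Q = 413/2, so price P = 171 - (1/2)·(413/2) = 271/4.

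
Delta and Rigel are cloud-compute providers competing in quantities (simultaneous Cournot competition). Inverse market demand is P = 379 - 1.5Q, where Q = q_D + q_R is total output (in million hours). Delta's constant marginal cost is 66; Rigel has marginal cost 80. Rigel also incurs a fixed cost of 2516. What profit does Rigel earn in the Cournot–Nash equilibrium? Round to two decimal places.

Delta's profit: π_D = (379 - 1.5Q)q_D - (66q_D). Setting ∂π_D/∂q_D = 0: 313 - 3q_D - (3/2)(q_R) = 0.
Rigel's first-order condition: 299 - 3q_R - (3/2)(q_D) = 0.
Best responses: q_D = (313 - (3/2)q_R)/3, q_R = (299 - (3/2)q_D)/3.
Solving the pair: q_D = 218/3, q_R = 190/3.
Price P = 379 - (3/2)·136 = 175.
Rigel's profit: (175 - 80)·(190/3) - 2516 = 3500.6667.

3500.67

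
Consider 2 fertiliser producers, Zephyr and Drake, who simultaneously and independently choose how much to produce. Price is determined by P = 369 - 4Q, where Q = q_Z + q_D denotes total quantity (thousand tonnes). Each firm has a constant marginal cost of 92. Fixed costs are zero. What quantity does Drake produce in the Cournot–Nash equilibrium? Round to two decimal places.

23.08

Each firm earns π_i = (369 - 4Q)q_i - 92q_i.
Setting ∂π_i/∂q_i = 0 with rivals' quantities fixed: 277 - 8q_i - 4q_j = 0.
By symmetry each firm produces the same amount; substituting q_j = q_i yields q_i = 277/12.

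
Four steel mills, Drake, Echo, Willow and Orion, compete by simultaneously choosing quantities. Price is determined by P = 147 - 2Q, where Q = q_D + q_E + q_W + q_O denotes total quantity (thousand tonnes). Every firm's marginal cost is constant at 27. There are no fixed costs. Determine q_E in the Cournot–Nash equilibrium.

Each firm earns π_i = (147 - 2Q)q_i - 27q_i.
Setting ∂π_i/∂q_i = 0 with rivals' quantities fixed: 120 - 4q_i - 2·Σ_{j≠i} q_j = 0.
By symmetry each firm produces the same amount; substituting Σ_{j≠i} q_j = 3q_i yields q_i = 120/10 = 12.

12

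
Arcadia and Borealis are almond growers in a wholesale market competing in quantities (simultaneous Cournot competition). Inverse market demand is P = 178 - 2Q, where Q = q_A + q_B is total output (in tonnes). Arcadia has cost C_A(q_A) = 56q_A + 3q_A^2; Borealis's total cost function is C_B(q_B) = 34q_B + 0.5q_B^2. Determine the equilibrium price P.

112

Arcadia's profit: π_A = (178 - 2Q)q_A - (56q_A + 3q_A²). Setting ∂π_A/∂q_A = 0: 122 - 10q_A - 2(q_B) = 0.
Borealis's profit: π_B = (178 - 2Q)q_B - (34q_B + (1/2)q_B²). Setting ∂π_B/∂q_B = 0: 144 - 5q_B - 2(q_A) = 0.
Best responses: q_A = (122 - 2q_B)/10, q_B = (144 - 2q_A)/5.
Solving the pair: q_A = 7, q_B = 26.
Total output Q = 33, so price P = 178 - 2·33 = 112.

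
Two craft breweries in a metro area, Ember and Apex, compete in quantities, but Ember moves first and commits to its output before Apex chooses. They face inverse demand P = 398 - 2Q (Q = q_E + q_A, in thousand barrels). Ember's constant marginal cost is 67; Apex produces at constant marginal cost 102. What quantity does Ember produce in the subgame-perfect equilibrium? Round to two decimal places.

91.50

Solve by backward induction. Given q_E, the follower Apex maximises π_A = (398 - 2q_E - 2q_A)q_A - 102q_A.
∂π_A/∂q_A = 296 - 2q_E - 4q_A = 0 gives the reaction function q_A = (296 - 2q_E)/4.
Ember substitutes q_A(q_E) into its own profit: π_E = q_E(398 - 2q_E - (296 - 2q_E)/2) - 67q_E = (250 - q_E)q_E - 67q_E.
Leader FOC: 183 - 2q_E = 0, so q_E = 183/2.
Then q_A = (296 - 2·(183/2))/4 = 113/4.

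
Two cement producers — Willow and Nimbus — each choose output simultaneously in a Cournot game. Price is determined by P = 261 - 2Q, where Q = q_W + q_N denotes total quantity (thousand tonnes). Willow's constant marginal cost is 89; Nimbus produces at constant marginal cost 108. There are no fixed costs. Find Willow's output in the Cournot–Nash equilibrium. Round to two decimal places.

Willow's profit: π_W = (261 - 2Q)q_W - (89q_W). Setting ∂π_W/∂q_W = 0: 172 - 4q_W - 2(q_N) = 0.
Nimbus's first-order condition: 153 - 4q_N - 2(q_W) = 0.
Rearranging gives the reaction functions q_W = (172 - 2q_N)/4 and q_N = (153 - 2q_W)/4.
Solving the pair: q_W = 191/6, q_N = 67/3.

31.83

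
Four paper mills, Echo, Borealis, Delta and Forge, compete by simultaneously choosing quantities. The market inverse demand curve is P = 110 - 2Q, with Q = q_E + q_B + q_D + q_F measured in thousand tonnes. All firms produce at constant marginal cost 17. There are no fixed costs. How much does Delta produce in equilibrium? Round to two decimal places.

Each firm earns π_i = (110 - 2Q)q_i - 17q_i.
Setting ∂π_i/∂q_i = 0 with rivals' quantities fixed: 93 - 4q_i - 2·Σ_{j≠i} q_j = 0.
With identical firms every q_j equals q_i, so Σ_{j≠i} q_j = 3q_i and 93 = 10q_i, giving q_i = 93/10.

9.30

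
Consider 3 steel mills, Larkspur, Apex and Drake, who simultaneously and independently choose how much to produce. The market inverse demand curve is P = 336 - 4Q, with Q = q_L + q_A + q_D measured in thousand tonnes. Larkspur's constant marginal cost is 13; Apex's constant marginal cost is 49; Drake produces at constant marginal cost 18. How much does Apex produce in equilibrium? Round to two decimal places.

13.75

Larkspur's profit: π_L = (336 - 4Q)q_L - (13q_L). Setting ∂π_L/∂q_L = 0: 323 - 8q_L - 4(q_A + q_D) = 0.
Apex's profit: π_A = (336 - 4Q)q_A - (49q_A). Setting ∂π_A/∂q_A = 0: 287 - 8q_A - 4(q_L + q_D) = 0.
Drake's first-order condition: 318 - 8q_D - 4(q_L + q_A) = 0.
Summing all 3 equations gives 928 − 16Q = 0, hence Q = 58.
Back-substituting: q_L = (323 − 232)/4 = 91/4, q_A = (287 − 232)/4 = 55/4, q_D = (318 − 232)/4 = 43/2.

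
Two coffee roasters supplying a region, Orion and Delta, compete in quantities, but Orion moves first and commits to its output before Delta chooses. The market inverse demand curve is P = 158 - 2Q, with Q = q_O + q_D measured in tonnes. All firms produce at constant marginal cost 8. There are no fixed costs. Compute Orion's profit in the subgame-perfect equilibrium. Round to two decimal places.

1406.25

The follower Delta best-responds to any q_O: π_D = (158 - 2Q)q_D - 8q_D.
∂π_D/∂q_D = 150 - 2q_O - 4q_D = 0 gives the reaction function q_D = (150 - 2q_O)/4.
Orion substitutes q_D(q_O) into its own profit: π_O = q_O(158 - 2q_O - (150 - 2q_O)/2) - 8q_O = (83 - q_O)q_O - 8q_O.
Leader FOC: 75 - 2q_O = 0, so q_O = 75/2.
Then q_D = (150 - 2·(75/2))/4 = 75/4.
Price P = 158 - 2·(225/4) = 91/2.
Orion's profit: (91/2 - 8)·(75/2) = 1406.2500.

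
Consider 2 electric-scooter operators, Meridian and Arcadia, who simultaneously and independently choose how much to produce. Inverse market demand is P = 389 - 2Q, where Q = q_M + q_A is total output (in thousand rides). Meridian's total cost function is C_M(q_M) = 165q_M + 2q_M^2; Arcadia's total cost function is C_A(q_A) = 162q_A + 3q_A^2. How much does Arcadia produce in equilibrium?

Meridian's profit: π_M = (389 - 2Q)q_M - (165q_M + 2q_M²). Setting ∂π_M/∂q_M = 0: 224 - 8q_M - 2(q_A) = 0.
Arcadia's profit: π_A = (389 - 2Q)q_A - (162q_A + 3q_A²). Setting ∂π_A/∂q_A = 0: 227 - 10q_A - 2(q_M) = 0.
So q_M = (224 - 2q_A)/8 and q_A = (227 - 2q_M)/10.
Substituting one into the other gives q_M = 47/2 and q_A = 18.

18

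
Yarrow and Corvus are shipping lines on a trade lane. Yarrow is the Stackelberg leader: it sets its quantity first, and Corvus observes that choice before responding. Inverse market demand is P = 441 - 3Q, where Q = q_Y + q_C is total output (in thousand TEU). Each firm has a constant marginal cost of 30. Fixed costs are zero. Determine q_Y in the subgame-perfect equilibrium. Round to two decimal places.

Solve by backward induction. Given q_Y, the follower Corvus maximises π_C = (441 - 3q_Y - 3q_C)q_C - 30q_C.
∂π_C/∂q_C = 411 - 3q_Y - 6q_C = 0 gives the reaction function q_C = (411 - 3q_Y)/6.
Yarrow substitutes q_C(q_Y) into its own profit: π_Y = q_Y(441 - 3q_Y - (411 - 3q_Y)/2) - 30q_Y = (471/2 - (3/2)q_Y)q_Y - 30q_Y.
The leader's first-order condition 411/2 - 3q_Y = 0 yields q_Y = 137/2.
Then q_C = (411 - 3·(137/2))/6 = 137/4.

68.50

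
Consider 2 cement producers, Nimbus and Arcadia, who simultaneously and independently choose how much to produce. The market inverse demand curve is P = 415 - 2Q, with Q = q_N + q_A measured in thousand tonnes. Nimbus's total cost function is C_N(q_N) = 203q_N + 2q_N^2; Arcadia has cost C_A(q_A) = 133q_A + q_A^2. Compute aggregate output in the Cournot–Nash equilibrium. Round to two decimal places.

57.73

Nimbus's profit: π_N = (415 - 2Q)q_N - (203q_N + 2q_N²). Setting ∂π_N/∂q_N = 0: 212 - 8q_N - 2(q_A) = 0.
Arcadia's profit: π_A = (415 - 2Q)q_A - (133q_A + q_A²). Setting ∂π_A/∂q_A = 0: 282 - 6q_A - 2(q_N) = 0.
So q_N = (212 - 2q_A)/8 and q_A = (282 - 2q_N)/6.
Substituting one into the other gives q_N = 177/11 and q_A = 458/11.
Total output Q = 177/11 + 458/11 = 635/11.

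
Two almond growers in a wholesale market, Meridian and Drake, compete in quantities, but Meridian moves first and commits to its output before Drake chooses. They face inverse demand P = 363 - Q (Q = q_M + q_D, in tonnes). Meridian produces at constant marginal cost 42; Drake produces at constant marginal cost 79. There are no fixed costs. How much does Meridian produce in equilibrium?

The follower Drake best-responds to any q_M: π_D = (363 - Q)q_D - 79q_D.
Setting the follower's marginal profit to zero, 284 - q_M - 2q_D = 0, i.e. q_D = (284 - q_M)/2.
The leader anticipates this reaction. Substituting into P = 363 - Q gives P = 221 - (1/2)q_M, so π_M = (221 - (1/2)q_M)q_M - 42q_M.
The leader's first-order condition 179 - q_M = 0 yields q_M = 179.
Then q_D = (284 - 179)/2 = 105/2.

179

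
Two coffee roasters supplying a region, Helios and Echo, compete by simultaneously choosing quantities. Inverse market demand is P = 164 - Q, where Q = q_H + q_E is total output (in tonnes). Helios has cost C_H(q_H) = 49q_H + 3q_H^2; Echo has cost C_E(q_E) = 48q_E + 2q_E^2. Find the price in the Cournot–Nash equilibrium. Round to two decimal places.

Helios's profit: π_H = (164 - Q)q_H - (49q_H + 3q_H²). Setting ∂π_H/∂q_H = 0: 115 - 8q_H - (q_E) = 0.
Echo's profit: π_E = (164 - Q)q_E - (48q_E + 2q_E²). Setting ∂π_E/∂q_E = 0: 116 - 6q_E - (q_H) = 0.
Best responses: q_H = (115 - q_E)/8, q_E = (116 - q_H)/6.
Solving the pair: q_H = 574/47, q_E = 813/47.
Total output Q = 1387/47, so price P = 164 - 1387/47 = 134.4894.

134.49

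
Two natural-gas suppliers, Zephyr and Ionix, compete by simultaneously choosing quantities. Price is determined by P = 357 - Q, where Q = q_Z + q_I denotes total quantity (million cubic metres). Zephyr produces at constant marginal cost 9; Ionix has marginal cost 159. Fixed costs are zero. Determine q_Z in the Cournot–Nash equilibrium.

Zephyr's profit: π_Z = (357 - Q)q_Z - (9q_Z). Setting ∂π_Z/∂q_Z = 0: 348 - 2q_Z - (q_I) = 0.
Ionix's first-order condition: 198 - 2q_I - (q_Z) = 0.
Best responses: q_Z = (348 - q_I)/2, q_I = (198 - q_Z)/2.
Solving the pair: q_Z = 166, q_I = 16.

166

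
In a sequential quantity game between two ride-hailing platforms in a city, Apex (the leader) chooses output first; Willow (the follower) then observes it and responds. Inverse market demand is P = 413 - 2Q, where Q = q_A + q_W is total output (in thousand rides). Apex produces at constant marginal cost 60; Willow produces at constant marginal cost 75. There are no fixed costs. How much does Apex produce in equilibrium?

92

The follower Willow best-responds to any q_A: π_W = (413 - 2Q)q_W - 75q_W.
∂π_W/∂q_W = 338 - 2q_A - 4q_W = 0 gives the reaction function q_W = (338 - 2q_A)/4.
Apex substitutes q_W(q_A) into its own profit: π_A = q_A(413 - 2q_A - (338 - 2q_A)/2) - 60q_A = (244 - q_A)q_A - 60q_A.
Maximising: ∂π_A/∂q_A = 184 - 2q_A = 0, giving q_A = 92.
Then q_W = (338 - 2·92)/4 = 77/2.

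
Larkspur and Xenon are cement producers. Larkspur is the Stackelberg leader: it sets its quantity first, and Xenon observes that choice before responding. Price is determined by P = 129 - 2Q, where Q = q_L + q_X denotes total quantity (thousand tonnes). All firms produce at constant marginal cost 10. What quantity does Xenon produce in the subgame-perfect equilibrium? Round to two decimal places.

14.88

The follower Xenon best-responds to any q_L: π_X = (129 - 2Q)q_X - 10q_X.
Setting the follower's marginal profit to zero, 119 - 2q_L - 4q_X = 0, i.e. q_X = (119 - 2q_L)/4.
The leader anticipates this reaction. Substituting into P = 129 - 2Q gives P = 139/2 - q_L, so π_L = (139/2 - q_L)q_L - 10q_L.
Maximising: ∂π_L/∂q_L = 119/2 - 2q_L = 0, giving q_L = 119/4.
Then q_X = (119 - 2·(119/4))/4 = 119/8.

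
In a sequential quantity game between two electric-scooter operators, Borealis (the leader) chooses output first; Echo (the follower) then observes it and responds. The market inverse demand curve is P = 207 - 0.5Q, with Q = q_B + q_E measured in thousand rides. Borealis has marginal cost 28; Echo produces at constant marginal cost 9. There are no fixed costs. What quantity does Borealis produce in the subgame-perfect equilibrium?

Solve by backward induction. Given q_B, the follower Echo maximises π_E = (207 - (1/2)q_B - (1/2)q_E)q_E - 9q_E.
∂π_E/∂q_E = 198 - (1/2)q_B - q_E = 0 gives the reaction function q_E = (198 - (1/2)q_B).
Borealis substitutes q_E(q_B) into its own profit: π_B = q_B(207 - (1/2)q_B - (198 - (1/2)q_B)/2) - 28q_B = (108 - (1/4)q_B)q_B - 28q_B.
The leader's first-order condition 80 - (1/2)q_B = 0 yields q_B = 160.
Then q_E = (198 - (1/2)·160) = 118.

160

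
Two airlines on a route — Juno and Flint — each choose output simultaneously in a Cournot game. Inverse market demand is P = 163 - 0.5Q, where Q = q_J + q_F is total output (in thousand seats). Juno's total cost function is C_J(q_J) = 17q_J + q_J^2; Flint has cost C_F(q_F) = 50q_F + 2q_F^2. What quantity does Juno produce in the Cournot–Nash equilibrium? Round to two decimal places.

Juno's profit: π_J = (163 - 0.5Q)q_J - (17q_J + q_J²). Setting ∂π_J/∂q_J = 0: 146 - 3q_J - (1/2)(q_F) = 0.
Flint's profit: π_F = (163 - 0.5Q)q_F - (50q_F + 2q_F²). Setting ∂π_F/∂q_F = 0: 113 - 5q_F - (1/2)(q_J) = 0.
Rearranging gives the reaction functions q_J = (146 - (1/2)q_F)/3 and q_F = (113 - (1/2)q_J)/5.
Substituting one into the other gives q_J = 45.6610 and q_F = 1064/59.

45.66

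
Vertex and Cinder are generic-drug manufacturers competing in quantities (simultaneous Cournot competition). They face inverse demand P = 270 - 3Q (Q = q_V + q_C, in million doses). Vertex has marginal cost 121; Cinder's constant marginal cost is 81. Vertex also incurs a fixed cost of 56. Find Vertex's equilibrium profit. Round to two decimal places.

384.04

Vertex's profit: π_V = (270 - 3Q)q_V - (121q_V). Setting ∂π_V/∂q_V = 0: 149 - 6q_V - 3(q_C) = 0.
Cinder's first-order condition: 189 - 6q_C - 3(q_V) = 0.
Best responses: q_V = (149 - 3q_C)/6, q_C = (189 - 3q_V)/6.
Solving the pair: q_V = 109/9, q_C = 229/9.
Price P = 270 - 3·(338/9) = 472/3.
Vertex's profit: (472/3 - 121)·(109/9) - 56 = 384.0370.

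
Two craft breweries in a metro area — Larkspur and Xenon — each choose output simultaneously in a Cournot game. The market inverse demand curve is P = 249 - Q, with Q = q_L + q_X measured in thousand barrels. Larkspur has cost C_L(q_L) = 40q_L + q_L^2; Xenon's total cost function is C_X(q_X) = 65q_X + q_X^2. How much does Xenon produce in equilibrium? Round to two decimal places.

Larkspur's profit: π_L = (249 - Q)q_L - (40q_L + q_L²). Setting ∂π_L/∂q_L = 0: 209 - 4q_L - (q_X) = 0.
Xenon's profit: π_X = (249 - Q)q_X - (65q_X + q_X²). Setting ∂π_X/∂q_X = 0: 184 - 4q_X - (q_L) = 0.
So q_L = (209 - q_X)/4 and q_X = (184 - q_L)/4.
Substituting one into the other gives q_L = 652/15 and q_X = 527/15.

35.13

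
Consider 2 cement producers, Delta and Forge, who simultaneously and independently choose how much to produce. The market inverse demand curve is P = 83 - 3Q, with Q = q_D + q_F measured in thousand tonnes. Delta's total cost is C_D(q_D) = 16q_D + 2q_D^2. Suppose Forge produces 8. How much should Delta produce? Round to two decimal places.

4.30

With the rival's output fixed at 8, Delta's profit is π_D = (83 - 3·8 - 3q_D)q_D - (16q_D + 2q_D²) = (59 - 3q_D)q_D - (16q_D + 2q_D²).
∂π_D/∂q_D = 43 - 10q_D = 0, so q_D = 43/10.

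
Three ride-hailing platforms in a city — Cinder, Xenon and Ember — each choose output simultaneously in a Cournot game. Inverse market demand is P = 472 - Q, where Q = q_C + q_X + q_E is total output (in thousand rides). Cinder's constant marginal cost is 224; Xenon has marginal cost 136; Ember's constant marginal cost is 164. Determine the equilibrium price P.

Cinder's profit: π_C = (472 - Q)q_C - (224q_C). Setting ∂π_C/∂q_C = 0: 248 - 2q_C - (q_X + q_E) = 0.
Xenon's profit: π_X = (472 - Q)q_X - (136q_X). Setting ∂π_X/∂q_X = 0: 336 - 2q_X - (q_C + q_E) = 0.
Ember's profit: π_E = (472 - Q)q_E - (164q_E). Setting ∂π_E/∂q_E = 0: 308 - 2q_E - (q_C + q_X) = 0.
Adding the 3 first-order conditions: 892 − 4Q = 0, so Q = 223.
Back-substituting: q_C = (248 − 223) = 25, q_X = (336 − 223) = 113, q_E = (308 − 223) = 85.
Total output Q = 223, so price P = 472 - 223 = 249.

249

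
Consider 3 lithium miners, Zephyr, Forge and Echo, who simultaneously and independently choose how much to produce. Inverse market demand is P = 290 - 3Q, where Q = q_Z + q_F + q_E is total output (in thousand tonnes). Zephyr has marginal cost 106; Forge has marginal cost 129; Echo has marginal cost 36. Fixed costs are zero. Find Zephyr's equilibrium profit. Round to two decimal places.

391.02

Zephyr's profit: π_Z = (290 - 3Q)q_Z - (106q_Z). Setting ∂π_Z/∂q_Z = 0: 184 - 6q_Z - 3(q_F + q_E) = 0.
Forge's first-order condition: 161 - 6q_F - 3(q_Z + q_E) = 0.
Echo's profit: π_E = (290 - 3Q)q_E - (36q_E). Setting ∂π_E/∂q_E = 0: 254 - 6q_E - 3(q_Z + q_F) = 0.
Adding the 3 conditions: 599 − 6Q − 6Q = 0, i.e. Q = 599/12.
Back-substituting: q_Z = (184 − 599/4)/3 = 137/12, q_F = (161 − 599/4)/3 = 15/4, q_E = (254 − 599/4)/3 = 139/4.
Price P = 290 - 3·(599/12) = 561/4.
Zephyr's profit: (561/4 - 106)·(137/12) = 391.0208.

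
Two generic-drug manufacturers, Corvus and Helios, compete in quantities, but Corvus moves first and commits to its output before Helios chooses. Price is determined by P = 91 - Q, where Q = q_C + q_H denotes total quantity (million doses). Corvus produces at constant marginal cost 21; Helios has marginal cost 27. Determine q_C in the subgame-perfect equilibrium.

Solve by backward induction. Given q_C, the follower Helios maximises π_H = (91 - q_C - q_H)q_H - 27q_H.
Follower FOC: 64 - q_C - 2q_H = 0, so q_H(q_C) = (64 - q_C)/2.
Corvus substitutes q_H(q_C) into its own profit: π_C = q_C(91 - q_C - (64 - q_C)/2) - 21q_C = (59 - (1/2)q_C)q_C - 21q_C.
Maximising: ∂π_C/∂q_C = 38 - q_C = 0, giving q_C = 38.
Then q_H = (64 - 38)/2 = 13.

38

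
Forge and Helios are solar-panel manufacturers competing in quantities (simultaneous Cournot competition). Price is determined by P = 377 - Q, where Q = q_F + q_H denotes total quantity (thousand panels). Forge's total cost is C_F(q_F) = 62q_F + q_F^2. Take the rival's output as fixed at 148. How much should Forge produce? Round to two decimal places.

41.75

With the rival's output fixed at 148, Forge's profit is π_F = (377 - 148 - q_F)q_F - (62q_F + q_F²) = (229 - q_F)q_F - (62q_F + q_F²).
∂π_F/∂q_F = 167 - 4q_F = 0, so q_F = 167/4.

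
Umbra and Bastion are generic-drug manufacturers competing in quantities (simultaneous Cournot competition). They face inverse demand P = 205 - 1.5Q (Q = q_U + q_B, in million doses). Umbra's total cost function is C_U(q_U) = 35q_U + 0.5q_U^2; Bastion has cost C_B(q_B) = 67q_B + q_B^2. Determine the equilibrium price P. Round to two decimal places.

Umbra's profit: π_U = (205 - 1.5Q)q_U - (35q_U + (1/2)q_U²). Setting ∂π_U/∂q_U = 0: 170 - 4q_U - (3/2)(q_B) = 0.
Bastion's first-order condition: 138 - 5q_B - (3/2)(q_U) = 0.
Rearranging gives the reaction functions q_U = (170 - (3/2)q_B)/4 and q_B = (138 - (3/2)q_U)/5.
Solving the pair: q_U = 36.2254, q_B = 1188/71.
Total output Q = 52.9577, so price P = 205 - (3/2)·52.9577 = 125.5634.

125.56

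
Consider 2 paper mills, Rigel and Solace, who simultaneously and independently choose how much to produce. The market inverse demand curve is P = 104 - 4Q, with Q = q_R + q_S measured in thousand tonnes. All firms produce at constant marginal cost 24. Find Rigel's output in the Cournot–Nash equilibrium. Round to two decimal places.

A representative firm's profit is π_i = q_i(104 - 4Q) - 24q_i.
First-order condition (treating rivals' output as given): 80 - 8q_i - 4q_j = 0.
With identical firms every q_j equals q_i, so q_j = q_i and 80 = 12q_i, giving q_i = 20/3.

6.67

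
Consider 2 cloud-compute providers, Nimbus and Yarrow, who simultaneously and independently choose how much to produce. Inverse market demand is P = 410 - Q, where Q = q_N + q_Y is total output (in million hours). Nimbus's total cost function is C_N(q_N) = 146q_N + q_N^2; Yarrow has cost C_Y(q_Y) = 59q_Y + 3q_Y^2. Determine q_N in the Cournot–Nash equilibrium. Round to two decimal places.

56.81

Nimbus's profit: π_N = (410 - Q)q_N - (146q_N + q_N²). Setting ∂π_N/∂q_N = 0: 264 - 4q_N - (q_Y) = 0.
Yarrow's profit: π_Y = (410 - Q)q_Y - (59q_Y + 3q_Y²). Setting ∂π_Y/∂q_Y = 0: 351 - 8q_Y - (q_N) = 0.
Best responses: q_N = (264 - q_Y)/4, q_Y = (351 - q_N)/8.
Substituting one into the other gives q_N = 1761/31 and q_Y = 1140/31.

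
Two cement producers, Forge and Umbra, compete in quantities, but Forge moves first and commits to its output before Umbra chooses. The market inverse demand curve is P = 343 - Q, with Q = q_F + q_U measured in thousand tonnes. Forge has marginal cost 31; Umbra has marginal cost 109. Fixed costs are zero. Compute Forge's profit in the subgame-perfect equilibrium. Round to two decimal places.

The follower Umbra best-responds to any q_F: π_U = (343 - Q)q_U - 109q_U.
∂π_U/∂q_U = 234 - q_F - 2q_U = 0 gives the reaction function q_U = (234 - q_F)/2.
The leader anticipates this reaction. Substituting into P = 343 - Q gives P = 226 - (1/2)q_F, so π_F = (226 - (1/2)q_F)q_F - 31q_F.
The leader's first-order condition 195 - q_F = 0 yields q_F = 195.
Then q_U = (234 - 195)/2 = 39/2.
Price P = 343 - 429/2 = 257/2.
Forge's profit: (257/2 - 31)·195 = 19012.5000.

19012.50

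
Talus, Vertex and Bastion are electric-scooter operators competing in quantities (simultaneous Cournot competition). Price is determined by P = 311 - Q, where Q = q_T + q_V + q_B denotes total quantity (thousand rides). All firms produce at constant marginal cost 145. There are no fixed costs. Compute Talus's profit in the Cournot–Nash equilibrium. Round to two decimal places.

1722.25

Each firm earns π_i = (311 - Q)q_i - 145q_i.
First-order condition (treating rivals' output as given): 166 - 2q_i - Σ_{j≠i} q_j = 0.
By symmetry each firm produces the same amount; substituting Σ_{j≠i} q_j = 2q_i yields q_i = 166/4 = 83/2.
Price P = 311 - 249/2 = 373/2.
Talus's profit: (373/2 - 145)·(83/2) = 1722.2500.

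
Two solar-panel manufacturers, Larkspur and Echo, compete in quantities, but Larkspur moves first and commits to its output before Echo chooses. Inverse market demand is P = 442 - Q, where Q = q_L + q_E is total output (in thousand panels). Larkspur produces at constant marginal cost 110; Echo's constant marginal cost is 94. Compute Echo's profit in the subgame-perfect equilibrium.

The follower Echo best-responds to any q_L: π_E = (442 - Q)q_E - 94q_E.
Follower FOC: 348 - q_L - 2q_E = 0, so q_E(q_L) = (348 - q_L)/2.
The leader anticipates this reaction. Substituting into P = 442 - Q gives P = 268 - (1/2)q_L, so π_L = (268 - (1/2)q_L)q_L - 110q_L.
The leader's first-order condition 158 - q_L = 0 yields q_L = 158.
Then q_E = (348 - 158)/2 = 95.
Price P = 442 - 253 = 189.
Echo's profit: (189 - 94)·95 = 9025.

9025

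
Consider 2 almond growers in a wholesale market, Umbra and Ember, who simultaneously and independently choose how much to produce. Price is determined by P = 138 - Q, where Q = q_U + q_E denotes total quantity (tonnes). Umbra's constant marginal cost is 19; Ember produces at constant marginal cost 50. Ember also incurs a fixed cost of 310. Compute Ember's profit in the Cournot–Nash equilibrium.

51

Umbra's profit: π_U = (138 - Q)q_U - (19q_U). Setting ∂π_U/∂q_U = 0: 119 - 2q_U - (q_E) = 0.
Ember's profit: π_E = (138 - Q)q_E - (50q_E). Setting ∂π_E/∂q_E = 0: 88 - 2q_E - (q_U) = 0.
Best responses: q_U = (119 - q_E)/2, q_E = (88 - q_U)/2.
Solving the pair: q_U = 50, q_E = 19.
Price P = 138 - 69 = 69.
Ember's profit: (69 - 50)·19 - 310 = 51.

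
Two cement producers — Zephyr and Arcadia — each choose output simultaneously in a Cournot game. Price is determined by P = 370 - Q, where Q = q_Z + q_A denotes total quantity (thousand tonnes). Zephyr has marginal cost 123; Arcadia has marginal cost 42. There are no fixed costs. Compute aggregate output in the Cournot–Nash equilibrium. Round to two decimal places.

Zephyr's profit: π_Z = (370 - Q)q_Z - (123q_Z). Setting ∂π_Z/∂q_Z = 0: 247 - 2q_Z - (q_A) = 0.
Arcadia's profit: π_A = (370 - Q)q_A - (42q_A). Setting ∂π_A/∂q_A = 0: 328 - 2q_A - (q_Z) = 0.
So q_Z = (247 - q_A)/2 and q_A = (328 - q_Z)/2.
Solving the pair: q_Z = 166/3, q_A = 409/3.
Total output Q = 166/3 + 409/3 = 575/3.

191.67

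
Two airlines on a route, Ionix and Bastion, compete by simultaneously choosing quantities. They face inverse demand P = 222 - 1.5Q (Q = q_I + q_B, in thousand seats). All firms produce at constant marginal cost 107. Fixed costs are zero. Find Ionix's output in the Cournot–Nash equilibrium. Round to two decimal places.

25.56

Each firm earns π_i = (222 - 1.5Q)q_i - 107q_i.
First-order condition (treating rivals' output as given): 115 - 3q_i - (3/2)q_j = 0.
By symmetry each firm produces the same amount; substituting q_j = q_i yields q_i = 115/(9/2) = 230/9.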